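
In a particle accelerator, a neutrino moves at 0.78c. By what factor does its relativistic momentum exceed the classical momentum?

p_rel = γmv, p_class = mv
Ratio = γ = 1/√(1 - 0.78²)
= 1/√(0.3916) = 1.598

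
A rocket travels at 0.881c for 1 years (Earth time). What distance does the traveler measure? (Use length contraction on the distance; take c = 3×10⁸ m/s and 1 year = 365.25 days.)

Earth distance: d = v × t = 0.881c × 1 yr = 8.341×10¹⁵ m
γ = 2.114
d' = d/γ = 8.341×10¹⁵/2.114 = 3.946×10¹⁵ m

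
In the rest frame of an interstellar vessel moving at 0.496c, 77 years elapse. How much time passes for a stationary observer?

Proper time Δt₀ = 77 years
γ = 1/√(1 - 0.496²) = 1.15165
Δt = γΔt₀ = 1.15165 × 77 = 88.68 years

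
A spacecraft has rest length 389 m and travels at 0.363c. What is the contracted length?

Proper length L₀ = 389 m
γ = 1/√(1 - 0.363²) = 1.073
L = L₀/γ = 389/1.073 = 362.5 m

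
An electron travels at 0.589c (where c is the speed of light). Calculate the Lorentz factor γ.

v/c = 0.589, so (v/c)² = 0.346921
1 - (v/c)² = 0.653079
γ = 1/√(0.653079) = 1.237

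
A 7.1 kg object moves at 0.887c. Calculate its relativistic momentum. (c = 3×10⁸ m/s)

γ = 1/√(1 - 0.887²) = 2.1656
v = 0.887 × 3×10⁸ = 2.661×10⁸ m/s
p = γmv = 2.1656 × 7.1 × 2.661×10⁸ = 4.091×10⁹ kg·m/s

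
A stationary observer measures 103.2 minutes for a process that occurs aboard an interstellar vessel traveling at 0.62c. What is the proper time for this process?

Dilated time Δt = 103.2 minutes
γ = 1/√(1 - 0.62²) = 1.2745
Δt₀ = Δt/γ = 103.2/1.2745 = 80.97 minutes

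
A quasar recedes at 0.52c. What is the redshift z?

β = 0.52
(1+β)/(1-β) = 1.52/0.48 = 3.1667
√(3.1667) = 1.7795
z = 1.7795 - 1 = 0.7795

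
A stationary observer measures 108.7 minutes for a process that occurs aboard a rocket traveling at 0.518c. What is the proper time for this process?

Dilated time Δt = 108.7 minutes
γ = 1/√(1 - 0.518²) = 1.1691
Δt₀ = Δt/γ = 108.7/1.1691 = 92.98 minutes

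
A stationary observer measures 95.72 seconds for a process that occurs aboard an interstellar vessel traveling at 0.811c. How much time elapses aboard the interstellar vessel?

Dilated time Δt = 95.72 seconds
γ = 1/√(1 - 0.811²) = 1.7093
Δt₀ = Δt/γ = 95.72/1.7093 = 56.00 seconds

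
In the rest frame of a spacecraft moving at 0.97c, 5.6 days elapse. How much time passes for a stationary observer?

Proper time Δt₀ = 5.6 days
γ = 1/√(1 - 0.97²) = 4.1135
Δt = γΔt₀ = 4.1135 × 5.6 = 23.04 days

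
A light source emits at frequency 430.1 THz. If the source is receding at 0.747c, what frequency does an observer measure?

β = v/c = 0.747
(1-β)/(1+β) = 0.253/1.747 = 0.14482
Doppler factor = √(0.14482) = 0.3806
f_obs = 430.1 × 0.3806 = 163.7 THz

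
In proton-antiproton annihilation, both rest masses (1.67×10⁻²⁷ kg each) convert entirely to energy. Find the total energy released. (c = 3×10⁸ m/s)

Both particles have the same rest mass, so total mass = 2m
E = 2m·c² = 2 × 1.67×10⁻²⁷ × (3×10⁸)²
= 2 × 1.67×10⁻²⁷ × 9×10¹⁶
= 3.006×10⁻¹⁰ J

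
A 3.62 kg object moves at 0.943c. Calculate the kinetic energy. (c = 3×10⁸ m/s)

γ = 1/√(1 - 0.943²) = 3.005
γ - 1 = 2.005
KE = (γ-1)mc² = 2.005 × 3.62 × (3×10⁸)² = 6.532×10¹⁷ J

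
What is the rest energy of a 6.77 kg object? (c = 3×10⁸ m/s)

c² = (3×10⁸)² = 9.000×10¹⁶ m²/s²
E₀ = mc² = 6.77 × 9.000×10¹⁶ = 6.093×10¹⁷ J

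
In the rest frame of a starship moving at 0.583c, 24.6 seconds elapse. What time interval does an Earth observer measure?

Proper time Δt₀ = 24.6 seconds
γ = 1/√(1 - 0.583²) = 1.231
Δt = γΔt₀ = 1.231 × 24.6 = 30.28 seconds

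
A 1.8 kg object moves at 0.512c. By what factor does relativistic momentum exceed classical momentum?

p_rel = γmv, p_class = mv
Ratio = γ = 1/√(1 - 0.512²) = 1.164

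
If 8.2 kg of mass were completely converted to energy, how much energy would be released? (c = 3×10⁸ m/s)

Using E = mc²:
c² = (3×10⁸)² = 9×10¹⁶ m²/s²
E = 8.2 × 9×10¹⁶ = 7.380×10¹⁷ J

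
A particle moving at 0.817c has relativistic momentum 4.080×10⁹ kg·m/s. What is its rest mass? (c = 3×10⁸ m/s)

γ = 1/√(1 - 0.817²) = 1.7342
v = 0.817 × 3×10⁸ = 2.451×10⁸ m/s
m = p/(γv) = 4.080×10⁹/(1.7342 × 2.451×10⁸) = 9.599 kg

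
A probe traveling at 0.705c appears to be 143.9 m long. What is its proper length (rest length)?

Contracted length L = 143.9 m
γ = 1/√(1 - 0.705²) = 1.410
L₀ = γL = 1.410 × 143.9 = 202.9 m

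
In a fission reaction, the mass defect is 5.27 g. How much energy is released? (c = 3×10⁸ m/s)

Convert mass defect: Δm = 5.27 g = 0.00527 kg
E = Δm·c² = 0.00527 × (3×10⁸)²
= 0.00527 × 9×10¹⁶ = 4.743×10¹⁴ J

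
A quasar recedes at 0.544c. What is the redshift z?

β = 0.544
(1+β)/(1-β) = 1.544/0.456 = 3.386
√(3.386) = 1.8401
z = 1.8401 - 1 = 0.8401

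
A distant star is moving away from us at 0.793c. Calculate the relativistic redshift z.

β = 0.793
(1+β)/(1-β) = 1.793/0.207 = 8.662
√(8.662) = 2.943
z = 2.943 - 1 = 1.943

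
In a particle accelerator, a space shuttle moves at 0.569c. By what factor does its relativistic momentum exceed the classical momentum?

p_rel = γmv, p_class = mv
Ratio = γ = 1/√(1 - 0.569²)
= 1/√(0.676239) = 1.216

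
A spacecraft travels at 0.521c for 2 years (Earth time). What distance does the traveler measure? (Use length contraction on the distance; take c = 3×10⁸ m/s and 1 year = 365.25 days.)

Earth distance: d = v × t = 0.521c × 2 yr = 9.8649×10¹⁵ m
γ = 1.1716
d' = d/γ = 9.8649×10¹⁵/1.1716 = 8.420×10¹⁵ m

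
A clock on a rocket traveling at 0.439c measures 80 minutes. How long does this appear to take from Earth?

Proper time Δt₀ = 80 minutes
γ = 1/√(1 - 0.439²) = 1.113
Δt = γΔt₀ = 1.113 × 80 = 89.04 minutes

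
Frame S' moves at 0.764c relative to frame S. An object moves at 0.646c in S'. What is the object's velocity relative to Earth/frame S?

u = (u' + v)/(1 + u'v/c²)
Numerator: 0.646 + 0.764 = 1.41
Denominator: 1 + 0.493544 = 1.493544
u = 1.41/1.493544 = 0.9441c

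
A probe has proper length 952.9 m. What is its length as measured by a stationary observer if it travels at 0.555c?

Proper length L₀ = 952.9 m
γ = 1/√(1 - 0.555²) = 1.2021
L = L₀/γ = 952.9/1.2021 = 792.7 m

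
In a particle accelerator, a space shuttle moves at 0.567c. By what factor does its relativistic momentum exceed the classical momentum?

p_rel = γmv, p_class = mv
Ratio = γ = 1/√(1 - 0.567²)
= 1/√(0.678511) = 1.214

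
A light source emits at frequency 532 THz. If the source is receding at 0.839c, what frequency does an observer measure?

β = v/c = 0.839
(1-β)/(1+β) = 0.161/1.839 = 0.08755
Doppler factor = √(0.08755) = 0.2959
f_obs = 532 × 0.2959 = 157.4 THz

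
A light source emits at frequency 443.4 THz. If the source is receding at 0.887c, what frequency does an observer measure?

β = v/c = 0.887
(1-β)/(1+β) = 0.113/1.887 = 0.05988
Doppler factor = √(0.05988) = 0.2447
f_obs = 443.4 × 0.2447 = 108.5 THz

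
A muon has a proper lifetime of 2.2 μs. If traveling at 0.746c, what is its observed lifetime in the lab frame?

Proper lifetime τ₀ = 2.2 μs
γ = 1/√(1 - 0.746²) = 1.502
τ = γτ₀ = 1.502 × 2.2 μs = 3.304 μs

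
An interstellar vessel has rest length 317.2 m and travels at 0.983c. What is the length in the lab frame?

Proper length L₀ = 317.2 m
γ = 1/√(1 - 0.983²) = 5.446
L = L₀/γ = 317.2/5.446 = 58.24 m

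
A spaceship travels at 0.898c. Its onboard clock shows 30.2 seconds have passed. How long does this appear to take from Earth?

Proper time Δt₀ = 30.2 seconds
γ = 1/√(1 - 0.898²) = 2.273
Δt = γΔt₀ = 2.273 × 30.2 = 68.64 seconds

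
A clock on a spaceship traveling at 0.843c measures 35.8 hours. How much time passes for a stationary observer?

Proper time Δt₀ = 35.8 hours
γ = 1/√(1 - 0.843²) = 1.859
Δt = γΔt₀ = 1.859 × 35.8 = 66.55 hours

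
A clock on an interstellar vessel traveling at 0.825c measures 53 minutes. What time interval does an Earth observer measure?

Proper time Δt₀ = 53 minutes
γ = 1/√(1 - 0.825²) = 1.7695
Δt = γΔt₀ = 1.7695 × 53 = 93.78 minutes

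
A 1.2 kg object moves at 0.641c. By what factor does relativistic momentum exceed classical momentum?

p_rel = γmv, p_class = mv
Ratio = γ = 1/√(1 - 0.641²) = 1.303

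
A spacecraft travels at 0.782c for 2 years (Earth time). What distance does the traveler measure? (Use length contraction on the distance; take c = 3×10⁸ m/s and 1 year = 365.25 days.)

Earth distance: d = v × t = 0.782c × 2 yr = 1.4807×10¹⁶ m
γ = 1.6044
d' = d/γ = 1.4807×10¹⁶/1.6044 = 9.229×10¹⁵ m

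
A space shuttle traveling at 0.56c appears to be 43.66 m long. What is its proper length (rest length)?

Contracted length L = 43.66 m
γ = 1/√(1 - 0.56²) = 1.207
L₀ = γL = 1.207 × 43.66 = 52.70 m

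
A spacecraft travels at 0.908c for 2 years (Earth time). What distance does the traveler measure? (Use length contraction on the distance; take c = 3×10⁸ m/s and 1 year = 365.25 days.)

Earth distance: d = v × t = 0.908c × 2 yr = 1.7193×10¹⁶ m
γ = 2.3868
d' = d/γ = 1.7193×10¹⁶/2.3868 = 7.203×10¹⁵ m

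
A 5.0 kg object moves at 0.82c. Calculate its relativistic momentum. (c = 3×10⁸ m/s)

γ = 1/√(1 - 0.82²) = 1.747
v = 0.82 × 3×10⁸ = 2.460×10⁸ m/s
p = γmv = 1.747 × 5.0 × 2.460×10⁸ = 2.149×10⁹ kg·m/s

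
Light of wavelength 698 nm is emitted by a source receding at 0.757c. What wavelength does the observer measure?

β = 0.757
Wavelength Doppler factor = √(1.757/0.243) = √(7.230) = 2.689
λ_obs = 698 × 2.689 = 1877 nm (redshift)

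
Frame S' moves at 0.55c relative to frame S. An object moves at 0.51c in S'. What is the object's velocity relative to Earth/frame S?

u = (u' + v)/(1 + u'v/c²)
Numerator: 0.51 + 0.55 = 1.06
Denominator: 1 + 0.2805 = 1.2805
u = 1.06/1.2805 = 0.8278c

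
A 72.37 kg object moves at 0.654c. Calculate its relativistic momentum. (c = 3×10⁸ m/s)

γ = 1/√(1 - 0.654²) = 1.322
v = 0.654 × 3×10⁸ = 1.962×10⁸ m/s
p = γmv = 1.322 × 72.37 × 1.962×10⁸ = 1.877×10¹⁰ kg·m/s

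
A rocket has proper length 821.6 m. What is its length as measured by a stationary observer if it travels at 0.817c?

Proper length L₀ = 821.6 m
γ = 1/√(1 - 0.817²) = 1.734
L = L₀/γ = 821.6/1.734 = 473.8 m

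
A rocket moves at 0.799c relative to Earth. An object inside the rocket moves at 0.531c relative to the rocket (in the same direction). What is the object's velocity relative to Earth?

u = (u' + v)/(1 + u'v/c²)
Numerator: 0.531 + 0.799 = 1.33
Denominator: 1 + 0.424269 = 1.424269
u = 1.33/1.424269 = 0.9338c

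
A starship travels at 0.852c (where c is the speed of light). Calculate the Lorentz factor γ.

v/c = 0.852, so (v/c)² = 0.725904
1 - (v/c)² = 0.274096
γ = 1/√(0.274096) = 1.910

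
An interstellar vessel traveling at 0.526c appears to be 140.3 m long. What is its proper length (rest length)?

Contracted length L = 140.3 m
γ = 1/√(1 - 0.526²) = 1.176
L₀ = γL = 1.176 × 140.3 = 165.0 m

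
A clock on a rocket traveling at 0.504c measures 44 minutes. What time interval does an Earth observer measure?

Proper time Δt₀ = 44 minutes
γ = 1/√(1 - 0.504²) = 1.1578
Δt = γΔt₀ = 1.1578 × 44 = 50.94 minutes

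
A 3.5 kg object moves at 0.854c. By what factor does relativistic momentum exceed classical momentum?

p_rel = γmv, p_class = mv
Ratio = γ = 1/√(1 - 0.854²) = 1.922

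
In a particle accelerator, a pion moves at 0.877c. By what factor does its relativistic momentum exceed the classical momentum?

p_rel = γmv, p_class = mv
Ratio = γ = 1/√(1 - 0.877²)
= 1/√(0.230871) = 2.081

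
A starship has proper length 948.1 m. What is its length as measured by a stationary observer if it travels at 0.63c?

Proper length L₀ = 948.1 m
γ = 1/√(1 - 0.63²) = 1.2877
L = L₀/γ = 948.1/1.2877 = 736.3 m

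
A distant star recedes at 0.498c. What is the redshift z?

β = 0.498
(1+β)/(1-β) = 1.498/0.502 = 2.984
√(2.984) = 1.7274
z = 1.7274 - 1 = 0.7274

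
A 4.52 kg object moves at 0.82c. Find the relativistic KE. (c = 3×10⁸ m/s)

γ = 1/√(1 - 0.82²) = 1.7471
γ - 1 = 0.7471
KE = (γ-1)mc² = 0.7471 × 4.52 × (3×10⁸)² = 3.039×10¹⁷ J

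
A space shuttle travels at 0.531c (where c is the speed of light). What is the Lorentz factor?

v/c = 0.531, so (v/c)² = 0.281961
1 - (v/c)² = 0.718039
γ = 1/√(0.718039) = 1.180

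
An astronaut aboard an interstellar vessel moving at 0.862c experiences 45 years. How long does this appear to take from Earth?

Proper time Δt₀ = 45 years
γ = 1/√(1 - 0.862²) = 1.9727
Δt = γΔt₀ = 1.9727 × 45 = 88.77 years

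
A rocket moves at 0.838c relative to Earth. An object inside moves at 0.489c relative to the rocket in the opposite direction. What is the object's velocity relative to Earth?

Object's velocity in rocket frame is u' = -0.489c
u = (u' + v)/(1 + u'v/c²) = (v - 0.489)/(1 - 0.489·v/c²)
Numerator: 0.838 - 0.489 = 0.349
Denominator: 1 - 0.409782 = 0.590218
u = 0.349/0.590218 = 0.5913c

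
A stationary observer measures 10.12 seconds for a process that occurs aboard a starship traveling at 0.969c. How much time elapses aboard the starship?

Dilated time Δt = 10.12 seconds
γ = 1/√(1 - 0.969²) = 4.048
Δt₀ = Δt/γ = 10.12/4.048 = 2.500 seconds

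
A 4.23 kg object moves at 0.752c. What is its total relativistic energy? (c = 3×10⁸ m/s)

γ = 1/√(1 - 0.752²) = 1.5171
mc² = 4.23 × (3×10⁸)² = 3.807×10¹⁷ J
E = γmc² = 1.5171 × 3.807×10¹⁷ = 5.776×10¹⁷ J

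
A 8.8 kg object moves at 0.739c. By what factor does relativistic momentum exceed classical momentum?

p_rel = γmv, p_class = mv
Ratio = γ = 1/√(1 - 0.739²) = 1.484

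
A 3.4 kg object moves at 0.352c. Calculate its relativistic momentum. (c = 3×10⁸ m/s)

γ = 1/√(1 - 0.352²) = 1.0684
v = 0.352 × 3×10⁸ = 1.056×10⁸ m/s
p = γmv = 1.0684 × 3.4 × 1.056×10⁸ = 3.836×10⁸ kg·m/s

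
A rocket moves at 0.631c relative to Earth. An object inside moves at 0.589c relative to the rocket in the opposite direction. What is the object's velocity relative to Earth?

Object's velocity in rocket frame is u' = -0.589c
u = (u' + v)/(1 + u'v/c²) = (v - 0.589)/(1 - 0.589·v/c²)
Numerator: 0.631 - 0.589 = 0.042
Denominator: 1 - 0.371659 = 0.628341
u = 0.042/0.628341 = 0.06684c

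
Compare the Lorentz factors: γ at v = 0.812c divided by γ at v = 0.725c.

γ₁ = 1/√(1 - 0.812²) = 1.713
γ₂ = 1/√(1 - 0.725²) = 1.452
γ₁/γ₂ = 1.713/1.452 = 1.180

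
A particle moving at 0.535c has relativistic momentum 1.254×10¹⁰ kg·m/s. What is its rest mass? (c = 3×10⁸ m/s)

γ = 1/√(1 - 0.535²) = 1.1836
v = 0.535 × 3×10⁸ = 1.605×10⁸ m/s
m = p/(γv) = 1.254×10¹⁰/(1.1836 × 1.605×10⁸) = 66.01 kg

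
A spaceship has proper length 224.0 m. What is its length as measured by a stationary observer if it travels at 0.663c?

Proper length L₀ = 224.0 m
γ = 1/√(1 - 0.663²) = 1.336
L = L₀/γ = 224.0/1.336 = 167.7 m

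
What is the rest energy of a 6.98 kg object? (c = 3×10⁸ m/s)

c² = (3×10⁸)² = 9.000×10¹⁶ m²/s²
E₀ = mc² = 6.98 × 9.000×10¹⁶ = 6.282×10¹⁷ J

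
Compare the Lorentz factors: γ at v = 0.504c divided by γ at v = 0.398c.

γ₁ = 1/√(1 - 0.504²) = 1.158
γ₂ = 1/√(1 - 0.398²) = 1.090
γ₁/γ₂ = 1.158/1.090 = 1.062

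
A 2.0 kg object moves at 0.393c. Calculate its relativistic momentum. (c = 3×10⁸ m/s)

γ = 1/√(1 - 0.393²) = 1.0875
v = 0.393 × 3×10⁸ = 1.179×10⁸ m/s
p = γmv = 1.0875 × 2.0 × 1.179×10⁸ = 2.564×10⁸ kg·m/s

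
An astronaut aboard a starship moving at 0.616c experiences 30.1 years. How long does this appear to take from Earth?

Proper time Δt₀ = 30.1 years
γ = 1/√(1 - 0.616²) = 1.2694
Δt = γΔt₀ = 1.2694 × 30.1 = 38.21 years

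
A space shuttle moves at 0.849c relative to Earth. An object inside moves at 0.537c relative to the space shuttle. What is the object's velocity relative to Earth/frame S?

u = (u' + v)/(1 + u'v/c²)
Numerator: 0.537 + 0.849 = 1.386
Denominator: 1 + 0.455913 = 1.455913
u = 1.386/1.455913 = 0.9520c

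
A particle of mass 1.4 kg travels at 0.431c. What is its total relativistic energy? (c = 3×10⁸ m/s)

γ = 1/√(1 - 0.431²) = 1.108
mc² = 1.4 × (3×10⁸)² = 1.260×10¹⁷ J
E = γmc² = 1.108 × 1.260×10¹⁷ = 1.396×10¹⁷ J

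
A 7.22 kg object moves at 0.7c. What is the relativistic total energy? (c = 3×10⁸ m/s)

γ = 1/√(1 - 0.7²) = 1.4003
mc² = 7.22 × (3×10⁸)² = 6.498×10¹⁷ J
E = γmc² = 1.4003 × 6.498×10¹⁷ = 9.099×10¹⁷ J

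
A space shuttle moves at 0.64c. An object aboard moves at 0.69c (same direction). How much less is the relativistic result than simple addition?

Classical: u' + v = 0.69 + 0.64 = 1.33c
Relativistic: u = (0.69 + 0.64)/(1 + 0.4416) = 1.33/1.4416 = 0.9226c
Difference: 1.33 - 0.9226 = 0.4074c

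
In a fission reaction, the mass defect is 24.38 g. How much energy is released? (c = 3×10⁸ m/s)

Convert mass defect: Δm = 24.38 g = 0.02438 kg
E = Δm·c² = 0.02438 × (3×10⁸)²
= 0.02438 × 9×10¹⁶ = 2.194×10¹⁵ J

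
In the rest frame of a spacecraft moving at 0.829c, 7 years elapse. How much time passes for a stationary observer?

Proper time Δt₀ = 7 years
γ = 1/√(1 - 0.829²) = 1.788
Δt = γΔt₀ = 1.788 × 7 = 12.52 years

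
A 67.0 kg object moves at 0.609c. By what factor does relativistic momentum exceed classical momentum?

p_rel = γmv, p_class = mv
Ratio = γ = 1/√(1 - 0.609²) = 1.261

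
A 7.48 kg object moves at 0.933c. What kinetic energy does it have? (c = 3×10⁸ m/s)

γ = 1/√(1 - 0.933²) = 2.7787
γ - 1 = 1.7787
KE = (γ-1)mc² = 1.7787 × 7.48 × (3×10⁸)² = 1.197×10¹⁸ J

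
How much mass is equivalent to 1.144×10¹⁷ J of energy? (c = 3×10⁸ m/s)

From E = mc², we get m = E/c²
c² = (3×10⁸)² = 9×10¹⁶ m²/s²
m = 1.144×10¹⁷ / 9×10¹⁶ = 1.271 kg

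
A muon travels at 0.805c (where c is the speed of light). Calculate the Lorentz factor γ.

v/c = 0.805, so (v/c)² = 0.648025
1 - (v/c)² = 0.351975
γ = 1/√(0.351975) = 1.686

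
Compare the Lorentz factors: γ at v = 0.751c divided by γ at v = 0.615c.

γ₁ = 1/√(1 - 0.751²) = 1.514
γ₂ = 1/√(1 - 0.615²) = 1.268
γ₁/γ₂ = 1.514/1.268 = 1.194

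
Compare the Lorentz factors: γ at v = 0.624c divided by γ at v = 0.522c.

γ₁ = 1/√(1 - 0.624²) = 1.280
γ₂ = 1/√(1 - 0.522²) = 1.172
γ₁/γ₂ = 1.280/1.172 = 1.092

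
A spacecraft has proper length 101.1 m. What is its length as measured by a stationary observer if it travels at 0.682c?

Proper length L₀ = 101.1 m
γ = 1/√(1 - 0.682²) = 1.3673
L = L₀/γ = 101.1/1.3673 = 73.94 m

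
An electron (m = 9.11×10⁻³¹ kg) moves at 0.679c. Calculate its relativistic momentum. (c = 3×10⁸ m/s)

γ = 1/√(1 - 0.679²) = 1.3621
v = 0.679 × 3×10⁸ = 2.037×10⁸ m/s
p = γmv = 1.3621 × 9.11×10⁻³¹ × 2.037×10⁸ = 2.528×10⁻²² kg·m/s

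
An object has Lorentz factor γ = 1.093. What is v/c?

From γ = 1/√(1 - v²/c²):
1/γ² = 1/1.093² = 0.837066
v²/c² = 1 - 0.837066 = 0.162934
v/c = √(0.162934) = 0.4037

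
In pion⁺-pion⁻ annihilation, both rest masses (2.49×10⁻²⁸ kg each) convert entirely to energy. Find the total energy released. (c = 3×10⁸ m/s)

Both particles have the same rest mass, so total mass = 2m
E = 2m·c² = 2 × 2.49×10⁻²⁸ × (3×10⁸)²
= 2 × 2.49×10⁻²⁸ × 9×10¹⁶
= 4.482×10⁻¹¹ J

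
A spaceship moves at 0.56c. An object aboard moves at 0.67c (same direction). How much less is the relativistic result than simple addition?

Classical: u' + v = 0.67 + 0.56 = 1.23c
Relativistic: u = (0.67 + 0.56)/(1 + 0.3752) = 1.23/1.3752 = 0.8944c
Difference: 1.23 - 0.8944 = 0.3356c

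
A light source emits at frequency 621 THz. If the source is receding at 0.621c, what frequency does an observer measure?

β = v/c = 0.621
(1-β)/(1+β) = 0.379/1.621 = 0.2338
Doppler factor = √(0.2338) = 0.4835
f_obs = 621 × 0.4835 = 300.3 THz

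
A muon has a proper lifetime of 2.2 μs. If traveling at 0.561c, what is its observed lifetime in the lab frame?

Proper lifetime τ₀ = 2.2 μs
γ = 1/√(1 - 0.561²) = 1.208
τ = γτ₀ = 1.208 × 2.2 μs = 2.658 μs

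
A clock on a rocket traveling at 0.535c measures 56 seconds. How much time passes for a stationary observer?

Proper time Δt₀ = 56 seconds
γ = 1/√(1 - 0.535²) = 1.1836
Δt = γΔt₀ = 1.1836 × 56 = 66.28 seconds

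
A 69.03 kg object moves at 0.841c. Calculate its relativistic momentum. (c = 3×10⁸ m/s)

γ = 1/√(1 - 0.841²) = 1.848
v = 0.841 × 3×10⁸ = 2.523×10⁸ m/s
p = γmv = 1.848 × 69.03 × 2.523×10⁸ = 3.219×10¹⁰ kg·m/s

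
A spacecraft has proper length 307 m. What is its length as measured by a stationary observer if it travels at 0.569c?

Proper length L₀ = 307 m
γ = 1/√(1 - 0.569²) = 1.216
L = L₀/γ = 307/1.216 = 252.5 m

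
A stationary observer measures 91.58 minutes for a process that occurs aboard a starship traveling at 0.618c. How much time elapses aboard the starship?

Dilated time Δt = 91.58 minutes
γ = 1/√(1 - 0.618²) = 1.272
Δt₀ = Δt/γ = 91.58/1.272 = 72.00 minutes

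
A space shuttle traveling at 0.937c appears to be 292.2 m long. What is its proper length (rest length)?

Contracted length L = 292.2 m
γ = 1/√(1 - 0.937²) = 2.8626
L₀ = γL = 2.8626 × 292.2 = 836.5 m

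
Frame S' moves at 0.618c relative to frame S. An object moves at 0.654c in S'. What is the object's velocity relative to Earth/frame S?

u = (u' + v)/(1 + u'v/c²)
Numerator: 0.654 + 0.618 = 1.272
Denominator: 1 + 0.404172 = 1.404172
u = 1.272/1.404172 = 0.9059c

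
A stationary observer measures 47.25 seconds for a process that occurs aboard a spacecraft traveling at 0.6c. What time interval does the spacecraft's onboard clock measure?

Dilated time Δt = 47.25 seconds
γ = 1/√(1 - 0.6²) = 1.250
Δt₀ = Δt/γ = 47.25/1.250 = 37.80 seconds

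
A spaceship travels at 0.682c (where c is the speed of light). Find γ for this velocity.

v/c = 0.682, so (v/c)² = 0.465124
1 - (v/c)² = 0.534876
γ = 1/√(0.534876) = 1.367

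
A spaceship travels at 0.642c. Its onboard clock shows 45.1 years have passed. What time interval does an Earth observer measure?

Proper time Δt₀ = 45.1 years
γ = 1/√(1 - 0.642²) = 1.3043
Δt = γΔt₀ = 1.3043 × 45.1 = 58.82 years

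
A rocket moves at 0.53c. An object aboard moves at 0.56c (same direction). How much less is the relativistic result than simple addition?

Classical: u' + v = 0.56 + 0.53 = 1.09c
Relativistic: u = (0.56 + 0.53)/(1 + 0.2968) = 1.09/1.2968 = 0.8405c
Difference: 1.09 - 0.8405 = 0.2495c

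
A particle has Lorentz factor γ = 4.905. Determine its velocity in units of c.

From γ = 1/√(1 - v²/c²):
1/γ² = 1/4.905² = 0.04156
v²/c² = 1 - 0.04156 = 0.9584
v/c = √(0.9584) = 0.9790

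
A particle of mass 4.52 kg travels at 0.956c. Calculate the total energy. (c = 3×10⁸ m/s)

γ = 1/√(1 - 0.956²) = 3.409
mc² = 4.52 × (3×10⁸)² = 4.068×10¹⁷ J
E = γmc² = 3.409 × 4.068×10¹⁷ = 1.387×10¹⁸ J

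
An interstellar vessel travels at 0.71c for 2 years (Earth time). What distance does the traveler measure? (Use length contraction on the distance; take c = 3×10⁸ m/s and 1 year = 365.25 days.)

Earth distance: d = v × t = 0.71c × 2 yr = 1.34435×10¹⁶ m
γ = 1.42005
d' = d/γ = 1.34435×10¹⁶/1.42005 = 9.467×10¹⁵ m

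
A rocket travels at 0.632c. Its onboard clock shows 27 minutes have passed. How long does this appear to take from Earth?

Proper time Δt₀ = 27 minutes
γ = 1/√(1 - 0.632²) = 1.2904
Δt = γΔt₀ = 1.2904 × 27 = 34.84 minutes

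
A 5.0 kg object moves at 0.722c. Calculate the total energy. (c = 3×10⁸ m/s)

γ = 1/√(1 - 0.722²) = 1.4453
mc² = 5.0 × (3×10⁸)² = 4.500×10¹⁷ J
E = γmc² = 1.4453 × 4.500×10¹⁷ = 6.504×10¹⁷ J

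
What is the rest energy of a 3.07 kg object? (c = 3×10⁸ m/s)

c² = (3×10⁸)² = 9.000×10¹⁶ m²/s²
E₀ = mc² = 3.07 × 9.000×10¹⁶ = 2.763×10¹⁷ J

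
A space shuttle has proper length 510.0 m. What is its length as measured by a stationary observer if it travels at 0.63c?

Proper length L₀ = 510.0 m
γ = 1/√(1 - 0.63²) = 1.2877
L = L₀/γ = 510.0/1.2877 = 396.1 m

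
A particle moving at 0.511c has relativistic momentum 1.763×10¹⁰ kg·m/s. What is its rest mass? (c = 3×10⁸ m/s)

γ = 1/√(1 - 0.511²) = 1.1634
v = 0.511 × 3×10⁸ = 1.533×10⁸ m/s
m = p/(γv) = 1.763×10¹⁰/(1.1634 × 1.533×10⁸) = 98.85 kg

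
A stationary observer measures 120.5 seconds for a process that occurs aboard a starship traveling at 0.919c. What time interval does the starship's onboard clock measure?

Dilated time Δt = 120.5 seconds
γ = 1/√(1 - 0.919²) = 2.5364
Δt₀ = Δt/γ = 120.5/2.5364 = 47.51 seconds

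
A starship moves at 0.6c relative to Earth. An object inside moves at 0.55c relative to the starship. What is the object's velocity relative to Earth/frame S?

u = (u' + v)/(1 + u'v/c²)
Numerator: 0.55 + 0.6 = 1.15
Denominator: 1 + 0.33 = 1.33
u = 1.15/1.33 = 0.8647c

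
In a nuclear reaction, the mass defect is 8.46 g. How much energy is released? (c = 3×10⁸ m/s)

Convert mass defect: Δm = 8.46 g = 0.00846 kg
E = Δm·c² = 0.00846 × (3×10⁸)²
= 0.00846 × 9×10¹⁶ = 7.614×10¹⁴ J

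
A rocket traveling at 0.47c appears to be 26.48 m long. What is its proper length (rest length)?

Contracted length L = 26.48 m
γ = 1/√(1 - 0.47²) = 1.133
L₀ = γL = 1.133 × 26.48 = 30.00 m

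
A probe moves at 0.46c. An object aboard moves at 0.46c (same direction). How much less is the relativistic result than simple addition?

Classical: u' + v = 0.46 + 0.46 = 0.92c
Relativistic: u = (0.46 + 0.46)/(1 + 0.2116) = 0.92/1.2116 = 0.7593c
Difference: 0.92 - 0.7593 = 0.1607c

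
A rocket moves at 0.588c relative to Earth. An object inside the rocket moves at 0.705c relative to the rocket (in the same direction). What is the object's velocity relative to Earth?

u = (u' + v)/(1 + u'v/c²)
Numerator: 0.705 + 0.588 = 1.293
Denominator: 1 + 0.41454 = 1.41454
u = 1.293/1.41454 = 0.9141c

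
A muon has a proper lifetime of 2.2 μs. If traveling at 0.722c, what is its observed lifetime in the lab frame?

Proper lifetime τ₀ = 2.2 μs
γ = 1/√(1 - 0.722²) = 1.4453
τ = γτ₀ = 1.4453 × 2.2 μs = 3.180 μs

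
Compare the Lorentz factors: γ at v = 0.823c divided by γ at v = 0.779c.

γ₁ = 1/√(1 - 0.823²) = 1.7604
γ₂ = 1/√(1 - 0.779²) = 1.5948
γ₁/γ₂ = 1.7604/1.5948 = 1.104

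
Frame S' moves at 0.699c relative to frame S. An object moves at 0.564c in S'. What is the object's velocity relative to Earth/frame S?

u = (u' + v)/(1 + u'v/c²)
Numerator: 0.564 + 0.699 = 1.263
Denominator: 1 + 0.394236 = 1.394236
u = 1.263/1.394236 = 0.9059c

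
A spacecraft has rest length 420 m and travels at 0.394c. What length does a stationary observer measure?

Proper length L₀ = 420 m
γ = 1/√(1 - 0.394²) = 1.088
L = L₀/γ = 420/1.088 = 386.0 m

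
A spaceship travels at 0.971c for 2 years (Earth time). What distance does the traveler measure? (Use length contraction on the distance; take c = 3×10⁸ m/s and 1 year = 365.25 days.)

Earth distance: d = v × t = 0.971c × 2 yr = 1.839×10¹⁶ m
γ = 4.183
d' = d/γ = 1.839×10¹⁶/4.183 = 4.396×10¹⁵ m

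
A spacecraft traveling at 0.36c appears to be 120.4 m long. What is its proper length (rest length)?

Contracted length L = 120.4 m
γ = 1/√(1 - 0.36²) = 1.072
L₀ = γL = 1.072 × 120.4 = 129.1 m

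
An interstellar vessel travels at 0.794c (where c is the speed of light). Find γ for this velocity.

v/c = 0.794, so (v/c)² = 0.630436
1 - (v/c)² = 0.369564
γ = 1/√(0.369564) = 1.645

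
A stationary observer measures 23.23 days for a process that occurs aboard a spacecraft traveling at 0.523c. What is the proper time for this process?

Dilated time Δt = 23.23 days
γ = 1/√(1 - 0.523²) = 1.173
Δt₀ = Δt/γ = 23.23/1.173 = 19.80 days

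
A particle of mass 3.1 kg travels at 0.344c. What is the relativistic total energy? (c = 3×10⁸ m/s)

γ = 1/√(1 - 0.344²) = 1.065
mc² = 3.1 × (3×10⁸)² = 2.790×10¹⁷ J
E = γmc² = 1.065 × 2.790×10¹⁷ = 2.971×10¹⁷ J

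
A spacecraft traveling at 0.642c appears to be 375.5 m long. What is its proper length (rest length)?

Contracted length L = 375.5 m
γ = 1/√(1 - 0.642²) = 1.3043
L₀ = γL = 1.3043 × 375.5 = 489.8 m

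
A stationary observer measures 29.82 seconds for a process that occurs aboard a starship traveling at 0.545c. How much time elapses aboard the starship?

Dilated time Δt = 29.82 seconds
γ = 1/√(1 - 0.545²) = 1.193
Δt₀ = Δt/γ = 29.82/1.193 = 25.00 seconds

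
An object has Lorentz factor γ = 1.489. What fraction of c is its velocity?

From γ = 1/√(1 - v²/c²):
1/γ² = 1/1.489² = 0.4510
v²/c² = 1 - 0.4510 = 0.5490
v/c = √(0.5490) = 0.7409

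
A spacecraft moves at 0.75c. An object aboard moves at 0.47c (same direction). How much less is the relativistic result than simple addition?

Classical: u' + v = 0.47 + 0.75 = 1.22c
Relativistic: u = (0.47 + 0.75)/(1 + 0.3525) = 1.22/1.3525 = 0.9020c
Difference: 1.22 - 0.9020 = 0.3180c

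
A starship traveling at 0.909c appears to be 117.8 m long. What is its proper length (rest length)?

Contracted length L = 117.8 m
γ = 1/√(1 - 0.909²) = 2.399
L₀ = γL = 2.399 × 117.8 = 282.6 m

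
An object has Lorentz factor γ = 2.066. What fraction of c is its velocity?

From γ = 1/√(1 - v²/c²):
1/γ² = 1/2.066² = 0.23428
v²/c² = 1 - 0.23428 = 0.76572
v/c = √(0.76572) = 0.8751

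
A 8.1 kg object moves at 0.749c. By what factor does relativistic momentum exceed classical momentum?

p_rel = γmv, p_class = mv
Ratio = γ = 1/√(1 - 0.749²) = 1.509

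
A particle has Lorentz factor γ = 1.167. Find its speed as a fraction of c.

From γ = 1/√(1 - v²/c²):
1/γ² = 1/1.167² = 0.7343
v²/c² = 1 - 0.7343 = 0.2657
v/c = √(0.2657) = 0.5155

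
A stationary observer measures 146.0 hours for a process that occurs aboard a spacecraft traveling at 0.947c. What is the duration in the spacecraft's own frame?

Dilated time Δt = 146.0 hours
γ = 1/√(1 - 0.947²) = 3.113
Δt₀ = Δt/γ = 146.0/3.113 = 46.90 hours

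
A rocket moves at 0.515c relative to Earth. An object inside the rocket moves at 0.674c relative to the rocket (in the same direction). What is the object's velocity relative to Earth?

u = (u' + v)/(1 + u'v/c²)
Numerator: 0.674 + 0.515 = 1.189
Denominator: 1 + 0.34711 = 1.34711
u = 1.189/1.34711 = 0.8826c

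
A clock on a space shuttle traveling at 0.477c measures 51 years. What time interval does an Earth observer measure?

Proper time Δt₀ = 51 years
γ = 1/√(1 - 0.477²) = 1.1378
Δt = γΔt₀ = 1.1378 × 51 = 58.03 years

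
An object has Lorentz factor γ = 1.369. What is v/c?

From γ = 1/√(1 - v²/c²):
1/γ² = 1/1.369² = 0.53357
v²/c² = 1 - 0.53357 = 0.46643
v/c = √(0.46643) = 0.6830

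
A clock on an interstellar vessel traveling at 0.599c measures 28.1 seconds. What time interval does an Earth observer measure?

Proper time Δt₀ = 28.1 seconds
γ = 1/√(1 - 0.599²) = 1.2488
Δt = γΔt₀ = 1.2488 × 28.1 = 35.09 seconds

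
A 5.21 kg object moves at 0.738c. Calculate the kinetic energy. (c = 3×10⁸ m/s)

γ = 1/√(1 - 0.738²) = 1.4819
γ - 1 = 0.4819
KE = (γ-1)mc² = 0.4819 × 5.21 × (3×10⁸)² = 2.260×10¹⁷ J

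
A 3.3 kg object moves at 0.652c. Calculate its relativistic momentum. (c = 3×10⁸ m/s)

γ = 1/√(1 - 0.652²) = 1.3189
v = 0.652 × 3×10⁸ = 1.956×10⁸ m/s
p = γmv = 1.3189 × 3.3 × 1.956×10⁸ = 8.513×10⁸ kg·m/s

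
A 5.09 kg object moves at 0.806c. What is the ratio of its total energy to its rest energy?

E = γmc², E₀ = mc²
E/E₀ = γ = 1/√(1 - 0.806²) = 1.689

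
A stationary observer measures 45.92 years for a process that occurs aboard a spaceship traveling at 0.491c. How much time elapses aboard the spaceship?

Dilated time Δt = 45.92 years
γ = 1/√(1 - 0.491²) = 1.148
Δt₀ = Δt/γ = 45.92/1.148 = 40.00 years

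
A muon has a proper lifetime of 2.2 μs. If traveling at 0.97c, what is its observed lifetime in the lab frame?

Proper lifetime τ₀ = 2.2 μs
γ = 1/√(1 - 0.97²) = 4.1135
τ = γτ₀ = 4.1135 × 2.2 μs = 9.050 μs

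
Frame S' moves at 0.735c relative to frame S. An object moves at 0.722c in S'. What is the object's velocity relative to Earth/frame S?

u = (u' + v)/(1 + u'v/c²)
Numerator: 0.722 + 0.735 = 1.457
Denominator: 1 + 0.53067 = 1.53067
u = 1.457/1.53067 = 0.9519c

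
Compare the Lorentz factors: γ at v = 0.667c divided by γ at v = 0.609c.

γ₁ = 1/√(1 - 0.667²) = 1.3422
γ₂ = 1/√(1 - 0.609²) = 1.2608
γ₁/γ₂ = 1.3422/1.2608 = 1.065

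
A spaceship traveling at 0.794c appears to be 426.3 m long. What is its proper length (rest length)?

Contracted length L = 426.3 m
γ = 1/√(1 - 0.794²) = 1.64496
L₀ = γL = 1.64496 × 426.3 = 701.2 m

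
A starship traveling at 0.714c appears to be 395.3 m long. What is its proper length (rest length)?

Contracted length L = 395.3 m
γ = 1/√(1 - 0.714²) = 1.4283
L₀ = γL = 1.4283 × 395.3 = 564.6 m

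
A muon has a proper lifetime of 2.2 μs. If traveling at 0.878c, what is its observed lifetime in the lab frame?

Proper lifetime τ₀ = 2.2 μs
γ = 1/√(1 - 0.878²) = 2.089
τ = γτ₀ = 2.089 × 2.2 μs = 4.596 μs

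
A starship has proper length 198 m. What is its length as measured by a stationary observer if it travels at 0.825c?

Proper length L₀ = 198 m
γ = 1/√(1 - 0.825²) = 1.769
L = L₀/γ = 198/1.769 = 111.9 m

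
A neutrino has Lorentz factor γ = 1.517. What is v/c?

From γ = 1/√(1 - v²/c²):
1/γ² = 1/1.517² = 0.4345
v²/c² = 1 - 0.4345 = 0.5655
v/c = √(0.5655) = 0.7520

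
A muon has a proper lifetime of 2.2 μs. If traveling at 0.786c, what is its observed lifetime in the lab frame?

Proper lifetime τ₀ = 2.2 μs
γ = 1/√(1 - 0.786²) = 1.6175
τ = γτ₀ = 1.6175 × 2.2 μs = 3.559 μs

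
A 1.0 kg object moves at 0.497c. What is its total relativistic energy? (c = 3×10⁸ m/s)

γ = 1/√(1 - 0.497²) = 1.152
mc² = 1.0 × (3×10⁸)² = 9.000×10¹⁶ J
E = γmc² = 1.152 × 9.000×10¹⁶ = 1.037×10¹⁷ J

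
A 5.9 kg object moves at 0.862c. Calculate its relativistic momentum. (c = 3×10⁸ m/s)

γ = 1/√(1 - 0.862²) = 1.973
v = 0.862 × 3×10⁸ = 2.586×10⁸ m/s
p = γmv = 1.973 × 5.9 × 2.586×10⁸ = 3.010×10⁹ kg·m/s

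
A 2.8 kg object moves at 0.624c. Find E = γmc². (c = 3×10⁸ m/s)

γ = 1/√(1 - 0.624²) = 1.2797
mc² = 2.8 × (3×10⁸)² = 2.520×10¹⁷ J
E = γmc² = 1.2797 × 2.520×10¹⁷ = 3.225×10¹⁷ J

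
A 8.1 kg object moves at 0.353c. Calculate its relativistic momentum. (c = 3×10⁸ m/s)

γ = 1/√(1 - 0.353²) = 1.0688
v = 0.353 × 3×10⁸ = 1.059×10⁸ m/s
p = γmv = 1.0688 × 8.1 × 1.059×10⁸ = 9.168×10⁸ kg·m/s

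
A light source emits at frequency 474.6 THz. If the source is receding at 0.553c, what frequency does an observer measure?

β = v/c = 0.553
(1-β)/(1+β) = 0.447/1.553 = 0.2878
Doppler factor = √(0.2878) = 0.5365
f_obs = 474.6 × 0.5365 = 254.6 THz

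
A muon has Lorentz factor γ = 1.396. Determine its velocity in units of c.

From γ = 1/√(1 - v²/c²):
1/γ² = 1/1.396² = 0.5131
v²/c² = 1 - 0.5131 = 0.4869
v/c = √(0.4869) = 0.6978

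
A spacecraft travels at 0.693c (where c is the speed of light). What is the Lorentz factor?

v/c = 0.693, so (v/c)² = 0.480249
1 - (v/c)² = 0.519751
γ = 1/√(0.519751) = 1.387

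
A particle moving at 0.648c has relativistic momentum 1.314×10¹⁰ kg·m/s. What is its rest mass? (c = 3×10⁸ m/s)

γ = 1/√(1 - 0.648²) = 1.313
v = 0.648 × 3×10⁸ = 1.944×10⁸ m/s
m = p/(γv) = 1.314×10¹⁰/(1.313 × 1.944×10⁸) = 51.48 kg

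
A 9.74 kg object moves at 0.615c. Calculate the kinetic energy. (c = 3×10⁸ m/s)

γ = 1/√(1 - 0.615²) = 1.2682
γ - 1 = 0.2682
KE = (γ-1)mc² = 0.2682 × 9.74 × (3×10⁸)² = 2.351×10¹⁷ J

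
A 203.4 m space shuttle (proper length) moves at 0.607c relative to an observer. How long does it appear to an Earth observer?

Proper length L₀ = 203.4 m
γ = 1/√(1 - 0.607²) = 1.2583
L = L₀/γ = 203.4/1.2583 = 161.6 m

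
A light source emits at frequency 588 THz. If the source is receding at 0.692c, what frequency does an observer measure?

β = v/c = 0.692
(1-β)/(1+β) = 0.308/1.692 = 0.182033
Doppler factor = √(0.182033) = 0.4267
f_obs = 588 × 0.4267 = 250.9 THz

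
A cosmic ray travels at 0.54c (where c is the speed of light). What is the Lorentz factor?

v/c = 0.54, so (v/c)² = 0.2916
1 - (v/c)² = 0.7084
γ = 1/√(0.7084) = 1.188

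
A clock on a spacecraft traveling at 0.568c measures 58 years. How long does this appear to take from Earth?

Proper time Δt₀ = 58 years
γ = 1/√(1 - 0.568²) = 1.215
Δt = γΔt₀ = 1.215 × 58 = 70.47 years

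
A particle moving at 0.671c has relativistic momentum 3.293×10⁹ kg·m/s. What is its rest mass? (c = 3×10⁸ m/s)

γ = 1/√(1 - 0.671²) = 1.349
v = 0.671 × 3×10⁸ = 2.013×10⁸ m/s
m = p/(γv) = 3.293×10⁹/(1.349 × 2.013×10⁸) = 12.13 kg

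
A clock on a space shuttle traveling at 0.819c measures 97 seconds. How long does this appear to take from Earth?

Proper time Δt₀ = 97 seconds
γ = 1/√(1 - 0.819²) = 1.743
Δt = γΔt₀ = 1.743 × 97 = 169.1 seconds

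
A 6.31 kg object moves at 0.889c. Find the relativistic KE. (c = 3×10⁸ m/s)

γ = 1/√(1 - 0.889²) = 2.1838
γ - 1 = 1.1838
KE = (γ-1)mc² = 1.1838 × 6.31 × (3×10⁸)² = 6.723×10¹⁷ J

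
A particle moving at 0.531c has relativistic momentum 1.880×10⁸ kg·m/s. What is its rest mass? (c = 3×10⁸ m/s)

γ = 1/√(1 - 0.531²) = 1.180
v = 0.531 × 3×10⁸ = 1.593×10⁸ m/s
m = p/(γv) = 1.880×10⁸/(1.180 × 1.593×10⁸) = 1.000 kg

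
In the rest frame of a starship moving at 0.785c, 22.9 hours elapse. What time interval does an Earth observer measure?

Proper time Δt₀ = 22.9 hours
γ = 1/√(1 - 0.785²) = 1.6142
Δt = γΔt₀ = 1.6142 × 22.9 = 36.97 hours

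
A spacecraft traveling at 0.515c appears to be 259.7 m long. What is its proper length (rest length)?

Contracted length L = 259.7 m
γ = 1/√(1 - 0.515²) = 1.1666
L₀ = γL = 1.1666 × 259.7 = 303.0 m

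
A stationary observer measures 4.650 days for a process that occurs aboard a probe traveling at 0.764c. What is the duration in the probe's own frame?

Dilated time Δt = 4.650 days
γ = 1/√(1 - 0.764²) = 1.550
Δt₀ = Δt/γ = 4.650/1.550 = 3.000 days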